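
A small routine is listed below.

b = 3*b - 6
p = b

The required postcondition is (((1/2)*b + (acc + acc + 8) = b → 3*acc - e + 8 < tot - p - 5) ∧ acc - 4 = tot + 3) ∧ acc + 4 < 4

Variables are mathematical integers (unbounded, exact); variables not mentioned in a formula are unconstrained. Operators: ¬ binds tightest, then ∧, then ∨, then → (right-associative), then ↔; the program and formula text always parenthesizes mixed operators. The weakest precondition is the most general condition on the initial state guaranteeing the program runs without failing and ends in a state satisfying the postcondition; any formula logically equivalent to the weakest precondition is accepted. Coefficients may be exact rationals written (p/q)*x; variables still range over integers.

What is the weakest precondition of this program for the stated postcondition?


Working backward. After the program, the postcondition (((1/2)*b + (acc + acc + 8) = b → 3*acc - e + 8 < tot - p - 5) ∧ acc - 4 = tot + 3) ∧ acc + 4 < 4 must hold; in canonical form it is (2*acc = (1/2)*b - 8 → 3*acc + p < e + tot - 13) ∧ acc = tot + 7 ∧ acc < 0.
Before p := b: (2*acc = (1/2)*b - 8 → 3*acc + b < e + tot - 13) ∧ acc = tot + 7 ∧ acc < 0
Before b := 3*b - 6: (2*acc = (3/2)*b - 11 → 3*acc + 3*b < e + tot - 7) ∧ acc = tot + 7 ∧ acc < 0
Answer: WP = (2*acc = (3/2)*b - 11 → 3*acc + 3*b < e + tot - 7) ∧ acc = tot + 7 ∧ acc < 0


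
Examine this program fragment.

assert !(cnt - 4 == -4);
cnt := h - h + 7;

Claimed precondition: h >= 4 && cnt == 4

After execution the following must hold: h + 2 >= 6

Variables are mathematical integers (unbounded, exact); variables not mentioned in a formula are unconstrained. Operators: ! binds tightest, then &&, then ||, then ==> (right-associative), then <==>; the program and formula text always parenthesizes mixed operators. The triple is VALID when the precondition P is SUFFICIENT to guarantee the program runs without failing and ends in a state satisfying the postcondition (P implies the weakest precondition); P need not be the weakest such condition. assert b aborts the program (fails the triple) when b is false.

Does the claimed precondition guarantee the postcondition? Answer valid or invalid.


Working backward. After the program, the postcondition h + 2 >= 6 must hold; in canonical form it is h >= 4.
Before cnt := h - h + 7: h >= 4
Before assert !(cnt - 4 == -4): (!(cnt == 0)) && h >= 4
The weakest precondition is (!(cnt == 0)) && h >= 4.
Check whether h >= 4 && cnt == 4 implies it.
Every state satisfying the precondition satisfies the weakest precondition: the implication holds.
Answer: valid


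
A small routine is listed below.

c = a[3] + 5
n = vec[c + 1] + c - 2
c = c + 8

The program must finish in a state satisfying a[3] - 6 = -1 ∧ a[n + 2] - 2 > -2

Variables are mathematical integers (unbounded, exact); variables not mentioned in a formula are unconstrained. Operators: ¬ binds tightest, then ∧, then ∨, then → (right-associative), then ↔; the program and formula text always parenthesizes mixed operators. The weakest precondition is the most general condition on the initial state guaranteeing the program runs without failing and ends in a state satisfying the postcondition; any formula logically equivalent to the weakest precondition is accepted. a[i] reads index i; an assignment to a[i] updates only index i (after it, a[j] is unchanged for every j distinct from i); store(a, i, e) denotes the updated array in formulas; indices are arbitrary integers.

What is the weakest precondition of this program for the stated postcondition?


Working backward. After the program, the postcondition a[3] - 6 = -1 ∧ a[n + 2] - 2 > -2 must hold; in canonical form it is a[3] = 5 ∧ a[n + 2] > 0.
Before c := c + 8: a[3] = 5 ∧ a[n + 2] > 0
Before n := vec[c + 1] + c - 2: a[3] = 5 ∧ a[vec[c + 1] + c] > 0
Before c := a[3] + 5: a[3] = 5 ∧ a[a[3] + vec[a[3] + 6] + 5] > 0
Answer: WP = a[3] = 5 ∧ a[a[3] + vec[a[3] + 6] + 5] > 0


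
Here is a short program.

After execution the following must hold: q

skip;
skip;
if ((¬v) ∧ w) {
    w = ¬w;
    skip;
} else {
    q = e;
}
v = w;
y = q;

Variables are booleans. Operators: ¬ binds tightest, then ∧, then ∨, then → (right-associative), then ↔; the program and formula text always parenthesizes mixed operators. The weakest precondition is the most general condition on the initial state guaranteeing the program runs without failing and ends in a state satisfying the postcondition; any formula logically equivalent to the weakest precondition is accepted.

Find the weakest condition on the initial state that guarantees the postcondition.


Working backward. After the program, q must hold.
Before y := q: q
Before v := w: q
Then branch requires q; else branch requires e.
Before the if: (((¬v) ∧ w) → q) ∧ ((¬((¬v) ∧ w)) → e)
Before skip: (((¬v) ∧ w) → q) ∧ ((¬((¬v) ∧ w)) → e)
Before skip: (((¬v) ∧ w) → q) ∧ ((¬((¬v) ∧ w)) → e)
Answer: WP = (((¬v) ∧ w) → q) ∧ ((¬((¬v) ∧ w)) → e)


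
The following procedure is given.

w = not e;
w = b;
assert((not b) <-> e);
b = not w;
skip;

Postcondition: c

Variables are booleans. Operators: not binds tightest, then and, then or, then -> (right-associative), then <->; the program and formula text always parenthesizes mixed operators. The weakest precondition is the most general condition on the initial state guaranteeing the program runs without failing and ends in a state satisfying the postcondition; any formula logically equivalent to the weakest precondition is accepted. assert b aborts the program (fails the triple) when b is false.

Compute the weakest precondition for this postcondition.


Working backward. After the program, c must hold.
Before skip: c
Before b := not w: c
Before assert (not b) <-> e: ((not b) <-> e) and c
Before w := b: ((not b) <-> e) and c
Before w := not e: ((not b) <-> e) and c
Answer: WP = ((not b) <-> e) and c


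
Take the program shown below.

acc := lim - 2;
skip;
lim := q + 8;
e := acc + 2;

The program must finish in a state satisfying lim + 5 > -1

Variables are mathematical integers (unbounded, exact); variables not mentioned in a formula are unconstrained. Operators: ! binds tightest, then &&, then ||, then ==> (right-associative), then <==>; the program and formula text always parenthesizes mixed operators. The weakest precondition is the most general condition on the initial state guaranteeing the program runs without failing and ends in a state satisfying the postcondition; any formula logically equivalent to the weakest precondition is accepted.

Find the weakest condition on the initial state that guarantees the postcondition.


Working backward. After the program, the postcondition lim + 5 > -1 must hold; in canonical form it is lim > -6.
Before e := acc + 2: lim > -6
Before lim := q + 8: q > -14
Before skip: q > -14
Before acc := lim - 2: q > -14
Answer: WP = q > -14


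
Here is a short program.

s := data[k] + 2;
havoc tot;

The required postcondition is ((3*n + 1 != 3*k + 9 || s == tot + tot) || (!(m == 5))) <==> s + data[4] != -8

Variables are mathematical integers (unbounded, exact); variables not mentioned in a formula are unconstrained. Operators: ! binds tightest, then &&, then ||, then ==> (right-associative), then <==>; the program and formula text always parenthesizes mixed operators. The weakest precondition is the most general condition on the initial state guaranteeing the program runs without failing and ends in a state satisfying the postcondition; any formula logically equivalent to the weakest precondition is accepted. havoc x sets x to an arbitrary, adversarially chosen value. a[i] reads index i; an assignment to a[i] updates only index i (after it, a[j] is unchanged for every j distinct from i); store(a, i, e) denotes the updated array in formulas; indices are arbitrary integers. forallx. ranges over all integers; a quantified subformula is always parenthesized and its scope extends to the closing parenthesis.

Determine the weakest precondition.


Working backward. After the program, the postcondition ((3*n + 1 != 3*k + 9 || s == tot + tot) || (!(m == 5))) <==> s + data[4] != -8 must hold; in canonical form it is (3*n != 3*k + 8 || s == 2*tot || (!(m == 5))) <==> data[4] + s != -8.
Before havoc tot: forall tot_1. ((3*n != 3*k + 8 || s == 2*tot_1 || (!(m == 5))) <==> data[4] + s != -8)
Before s := data[k] + 2: forall tot_1. ((3*n != 3*k + 8 || data[k] == 2*tot_1 - 2 || (!(m == 5))) <==> data[4] + data[k] != -10)
Answer: WP = forall tot_1. ((3*n != 3*k + 8 || data[k] == 2*tot_1 - 2 || (!(m == 5))) <==> data[4] + data[k] != -10)


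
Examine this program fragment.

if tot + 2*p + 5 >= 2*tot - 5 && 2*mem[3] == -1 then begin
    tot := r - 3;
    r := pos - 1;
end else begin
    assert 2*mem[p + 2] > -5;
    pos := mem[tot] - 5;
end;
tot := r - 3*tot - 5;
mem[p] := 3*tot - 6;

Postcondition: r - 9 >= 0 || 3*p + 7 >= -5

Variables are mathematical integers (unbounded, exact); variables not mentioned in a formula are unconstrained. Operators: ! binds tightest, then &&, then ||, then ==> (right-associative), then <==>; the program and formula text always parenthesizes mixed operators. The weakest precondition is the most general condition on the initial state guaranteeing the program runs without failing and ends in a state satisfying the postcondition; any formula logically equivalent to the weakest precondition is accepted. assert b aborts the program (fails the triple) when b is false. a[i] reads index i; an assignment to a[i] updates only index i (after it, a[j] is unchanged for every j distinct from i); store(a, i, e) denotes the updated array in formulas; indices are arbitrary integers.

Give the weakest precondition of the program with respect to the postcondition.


Working backward. After the program, the postcondition r - 9 >= 0 || 3*p + 7 >= -5 must hold; in canonical form it is r >= 9 || 3*p >= -12.
Before mem[p] := 3*tot - 6: r >= 9 || 3*p >= -12
Before tot := r - 3*tot - 5: r >= 9 || 3*p >= -12
Then branch requires pos >= 10 || 3*p >= -12; else branch requires 2*mem[p + 2] > -5 && (r >= 9 || 3*p >= -12).
Before the if: ((2*p >= tot - 10 && 2*mem[3] == -1) ==> (pos >= 10 || 3*p >= -12)) && ((!(2*p >= tot - 10 && 2*mem[3] == -1)) ==> (2*mem[p + 2] > -5 && (r >= 9 || 3*p >= -12)))
Answer: WP = ((2*p >= tot - 10 && 2*mem[3] == -1) ==> (pos >= 10 || 3*p >= -12)) && ((!(2*p >= tot - 10 && 2*mem[3] == -1)) ==> (2*mem[p + 2] > -5 && (r >= 9 || 3*p >= -12)))


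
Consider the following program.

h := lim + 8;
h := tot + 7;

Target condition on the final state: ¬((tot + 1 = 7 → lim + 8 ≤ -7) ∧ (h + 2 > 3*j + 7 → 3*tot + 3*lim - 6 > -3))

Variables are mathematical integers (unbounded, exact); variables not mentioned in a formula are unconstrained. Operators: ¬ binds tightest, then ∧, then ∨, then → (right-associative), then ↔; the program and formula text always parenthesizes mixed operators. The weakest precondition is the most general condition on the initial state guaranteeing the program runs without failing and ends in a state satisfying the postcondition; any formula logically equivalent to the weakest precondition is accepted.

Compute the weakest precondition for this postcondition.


Working backward. After the program, the postcondition ¬((tot + 1 = 7 → lim + 8 ≤ -7) ∧ (h + 2 > 3*j + 7 → 3*tot + 3*lim - 6 > -3)) must hold; in canonical form it is ¬((tot = 6 → lim ≤ -15) ∧ (h > 3*j + 5 → 3*lim + 3*tot > 3)).
Before h := tot + 7: ¬((tot = 6 → lim ≤ -15) ∧ (tot > 3*j - 2 → 3*lim + 3*tot > 3))
Before h := lim + 8: ¬((tot = 6 → lim ≤ -15) ∧ (tot > 3*j - 2 → 3*lim + 3*tot > 3))
Answer: WP = ¬((tot = 6 → lim ≤ -15) ∧ (tot > 3*j - 2 → 3*lim + 3*tot > 3))


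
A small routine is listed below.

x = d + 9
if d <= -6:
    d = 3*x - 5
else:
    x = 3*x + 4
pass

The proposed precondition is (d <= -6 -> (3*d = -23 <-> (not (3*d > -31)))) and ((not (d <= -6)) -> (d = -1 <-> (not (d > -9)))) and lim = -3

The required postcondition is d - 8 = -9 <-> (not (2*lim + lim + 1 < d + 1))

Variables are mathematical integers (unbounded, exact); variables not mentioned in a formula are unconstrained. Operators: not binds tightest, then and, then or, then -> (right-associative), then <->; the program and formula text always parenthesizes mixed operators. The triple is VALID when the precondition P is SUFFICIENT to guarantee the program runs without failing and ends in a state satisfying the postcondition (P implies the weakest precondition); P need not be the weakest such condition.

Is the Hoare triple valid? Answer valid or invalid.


Working backward. After the program, the postcondition d - 8 = -9 <-> (not (2*lim + lim + 1 < d + 1)) must hold; in canonical form it is d = -1 <-> (not (3*lim < d)).
Before skip: d = -1 <-> (not (3*lim < d))
Then branch requires 3*x = 4 <-> (not (3*lim < 3*x - 5)); else branch requires d = -1 <-> (not (3*lim < d)).
Before the if: (d <= -6 -> (3*x = 4 <-> (not (3*lim < 3*x - 5)))) and ((not (d <= -6)) -> (d = -1 <-> (not (3*lim < d))))
Before x := d + 9: (d <= -6 -> (3*d = -23 <-> (not (3*lim < 3*d + 22)))) and ((not (d <= -6)) -> (d = -1 <-> (not (3*lim < d))))
The weakest precondition is (d <= -6 -> (3*d = -23 <-> (not (3*lim < 3*d + 22)))) and ((not (d <= -6)) -> (d = -1 <-> (not (3*lim < d)))).
Check whether (d <= -6 -> (3*d = -23 <-> (not (3*d > -31)))) and ((not (d <= -6)) -> (d = -1 <-> (not (d > -9)))) and lim = -3 implies it.
Every state satisfying the precondition satisfies the weakest precondition: the implication holds.
Answer: valid


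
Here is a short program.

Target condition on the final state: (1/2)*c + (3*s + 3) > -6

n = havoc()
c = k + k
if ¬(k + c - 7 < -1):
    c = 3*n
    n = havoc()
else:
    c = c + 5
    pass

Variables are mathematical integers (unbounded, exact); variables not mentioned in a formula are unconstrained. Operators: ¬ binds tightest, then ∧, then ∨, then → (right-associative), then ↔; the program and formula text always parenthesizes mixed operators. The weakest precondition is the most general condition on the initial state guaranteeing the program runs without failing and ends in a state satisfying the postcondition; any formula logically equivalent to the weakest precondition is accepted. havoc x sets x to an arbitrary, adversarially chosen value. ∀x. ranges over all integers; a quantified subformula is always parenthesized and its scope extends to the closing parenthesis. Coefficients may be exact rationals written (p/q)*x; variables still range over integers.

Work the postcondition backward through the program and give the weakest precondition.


Working backward. After the program, the postcondition (1/2)*c + (3*s + 3) > -6 must hold; in canonical form it is (1/2)*c + 3*s > -9.
Then branch requires (3/2)*n + 3*s > -9; else branch requires (1/2)*c + 3*s > -23/2.
Before the if: ((¬(c + k < 6)) → (3/2)*n + 3*s > -9) ∧ (c + k < 6 → (1/2)*c + 3*s > -23/2)
Before c := k + k: ((¬(3*k < 6)) → (3/2)*n + 3*s > -9) ∧ (3*k < 6 → k + 3*s > -23/2)
Before havoc n: ∀n_1. (((¬(3*k < 6)) → (3/2)*n_1 + 3*s > -9) ∧ (3*k < 6 → k + 3*s > -23/2))
Answer: WP = ∀n_1. (((¬(3*k < 6)) → (3/2)*n_1 + 3*s > -9) ∧ (3*k < 6 → k + 3*s > -23/2))


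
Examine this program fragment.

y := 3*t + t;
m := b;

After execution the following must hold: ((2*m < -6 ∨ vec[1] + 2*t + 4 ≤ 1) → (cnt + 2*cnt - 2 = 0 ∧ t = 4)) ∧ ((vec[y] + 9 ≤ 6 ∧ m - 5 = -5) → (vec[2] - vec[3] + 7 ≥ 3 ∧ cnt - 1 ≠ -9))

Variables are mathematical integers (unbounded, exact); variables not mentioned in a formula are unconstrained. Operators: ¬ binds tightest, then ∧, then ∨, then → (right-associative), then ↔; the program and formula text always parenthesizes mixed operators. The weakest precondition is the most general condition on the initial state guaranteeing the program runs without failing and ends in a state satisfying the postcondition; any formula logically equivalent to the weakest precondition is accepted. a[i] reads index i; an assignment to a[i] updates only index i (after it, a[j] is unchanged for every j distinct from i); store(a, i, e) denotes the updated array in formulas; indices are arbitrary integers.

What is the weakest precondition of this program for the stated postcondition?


Working backward. After the program, the postcondition ((2*m < -6 ∨ vec[1] + 2*t + 4 ≤ 1) → (cnt + 2*cnt - 2 = 0 ∧ t = 4)) ∧ ((vec[y] + 9 ≤ 6 ∧ m - 5 = -5) → (vec[2] - vec[3] + 7 ≥ 3 ∧ cnt - 1 ≠ -9)) must hold; in canonical form it is ((2*m < -6 ∨ vec[1] + 2*t ≤ -3) → (3*cnt = 2 ∧ t = 4)) ∧ ((vec[y] ≤ -3 ∧ m = 0) → (vec[2] ≥ vec[3] - 4 ∧ cnt ≠ -8)).
Before m := b: ((2*b < -6 ∨ vec[1] + 2*t ≤ -3) → (3*cnt = 2 ∧ t = 4)) ∧ ((vec[y] ≤ -3 ∧ b = 0) → (vec[2] ≥ vec[3] - 4 ∧ cnt ≠ -8))
Before y := 3*t + t: ((2*b < -6 ∨ vec[1] + 2*t ≤ -3) → (3*cnt = 2 ∧ t = 4)) ∧ ((vec[4*t] ≤ -3 ∧ b = 0) → (vec[2] ≥ vec[3] - 4 ∧ cnt ≠ -8))
Answer: WP = ((2*b < -6 ∨ vec[1] + 2*t ≤ -3) → (3*cnt = 2 ∧ t = 4)) ∧ ((vec[4*t] ≤ -3 ∧ b = 0) → (vec[2] ≥ vec[3] - 4 ∧ cnt ≠ -8))


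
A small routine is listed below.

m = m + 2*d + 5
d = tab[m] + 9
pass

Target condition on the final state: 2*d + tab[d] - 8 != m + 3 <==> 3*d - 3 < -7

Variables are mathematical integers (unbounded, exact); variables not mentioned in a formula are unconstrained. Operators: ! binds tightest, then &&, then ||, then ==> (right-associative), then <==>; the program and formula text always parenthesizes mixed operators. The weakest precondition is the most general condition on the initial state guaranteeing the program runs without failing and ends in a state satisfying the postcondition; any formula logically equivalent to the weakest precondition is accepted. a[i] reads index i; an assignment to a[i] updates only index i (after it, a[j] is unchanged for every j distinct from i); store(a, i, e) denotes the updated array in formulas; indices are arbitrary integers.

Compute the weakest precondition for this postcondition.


Working backward. After the program, the postcondition 2*d + tab[d] - 8 != m + 3 <==> 3*d - 3 < -7 must hold; in canonical form it is tab[d] + 2*d != m + 11 <==> 3*d < -4.
Before skip: tab[d] + 2*d != m + 11 <==> 3*d < -4
Before d := tab[m] + 9: tab[tab[m] + 9] + 2*tab[m] != m - 7 <==> 3*tab[m] < -31
Before m := m + 2*d + 5: 2*tab[2*d + m + 5] + tab[tab[2*d + m + 5] + 9] != 2*d + m - 2 <==> 3*tab[2*d + m + 5] < -31
Answer: WP = 2*tab[2*d + m + 5] + tab[tab[2*d + m + 5] + 9] != 2*d + m - 2 <==> 3*tab[2*d + m + 5] < -31


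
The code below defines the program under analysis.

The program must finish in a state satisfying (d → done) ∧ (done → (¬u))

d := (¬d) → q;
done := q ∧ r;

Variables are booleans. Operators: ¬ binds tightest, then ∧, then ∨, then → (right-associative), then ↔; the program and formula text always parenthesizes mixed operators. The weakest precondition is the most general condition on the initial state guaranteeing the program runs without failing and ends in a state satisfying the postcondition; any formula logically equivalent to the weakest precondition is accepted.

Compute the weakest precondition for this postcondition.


Working backward. After the program, (d → done) ∧ (done → (¬u)) must hold.
Before done := q ∧ r: (d → (q ∧ r)) ∧ ((q ∧ r) → (¬u))
Before d := (¬d) → q: (((¬d) → q) → (q ∧ r)) ∧ ((q ∧ r) → (¬u))
Answer: WP = (((¬d) → q) → (q ∧ r)) ∧ ((q ∧ r) → (¬u))


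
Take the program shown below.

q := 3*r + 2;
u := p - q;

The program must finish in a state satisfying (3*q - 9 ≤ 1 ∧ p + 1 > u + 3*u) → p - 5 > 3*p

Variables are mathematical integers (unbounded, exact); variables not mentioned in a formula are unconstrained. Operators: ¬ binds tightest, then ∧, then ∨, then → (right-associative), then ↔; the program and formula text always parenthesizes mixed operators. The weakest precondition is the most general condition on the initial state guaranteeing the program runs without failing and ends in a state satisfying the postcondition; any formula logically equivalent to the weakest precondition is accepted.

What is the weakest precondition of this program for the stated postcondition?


Working backward. After the program, the postcondition (3*q - 9 ≤ 1 ∧ p + 1 > u + 3*u) → p - 5 > 3*p must hold; in canonical form it is (3*q ≤ 10 ∧ p > 4*u - 1) → 2*p < -5.
Before u := p - q: (3*q ≤ 10 ∧ 4*q > 3*p - 1) → 2*p < -5
Before q := 3*r + 2: (9*r ≤ 4 ∧ 12*r > 3*p - 9) → 2*p < -5
Answer: WP = (9*r ≤ 4 ∧ 12*r > 3*p - 9) → 2*p < -5


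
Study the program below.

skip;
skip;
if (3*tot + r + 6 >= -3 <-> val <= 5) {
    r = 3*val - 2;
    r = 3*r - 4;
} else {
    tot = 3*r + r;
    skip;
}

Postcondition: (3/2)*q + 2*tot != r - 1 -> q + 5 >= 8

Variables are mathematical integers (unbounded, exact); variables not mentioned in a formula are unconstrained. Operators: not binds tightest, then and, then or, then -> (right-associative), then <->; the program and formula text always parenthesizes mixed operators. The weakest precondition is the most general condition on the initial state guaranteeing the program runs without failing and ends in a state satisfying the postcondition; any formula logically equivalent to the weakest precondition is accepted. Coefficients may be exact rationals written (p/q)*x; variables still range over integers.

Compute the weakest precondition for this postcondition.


Working backward. After the program, the postcondition (3/2)*q + 2*tot != r - 1 -> q + 5 >= 8 must hold; in canonical form it is (3/2)*q + 2*tot != r - 1 -> q >= 3.
Then branch requires (3/2)*q + 2*tot != 9*val - 11 -> q >= 3; else branch requires (3/2)*q + 7*r != -1 -> q >= 3.
Before the if: ((r + 3*tot >= -9 <-> val <= 5) -> ((3/2)*q + 2*tot != 9*val - 11 -> q >= 3)) and ((not (r + 3*tot >= -9 <-> val <= 5)) -> ((3/2)*q + 7*r != -1 -> q >= 3))
Before skip: ((r + 3*tot >= -9 <-> val <= 5) -> ((3/2)*q + 2*tot != 9*val - 11 -> q >= 3)) and ((not (r + 3*tot >= -9 <-> val <= 5)) -> ((3/2)*q + 7*r != -1 -> q >= 3))
Before skip: ((r + 3*tot >= -9 <-> val <= 5) -> ((3/2)*q + 2*tot != 9*val - 11 -> q >= 3)) and ((not (r + 3*tot >= -9 <-> val <= 5)) -> ((3/2)*q + 7*r != -1 -> q >= 3))
Answer: WP = ((r + 3*tot >= -9 <-> val <= 5) -> ((3/2)*q + 2*tot != 9*val - 11 -> q >= 3)) and ((not (r + 3*tot >= -9 <-> val <= 5)) -> ((3/2)*q + 7*r != -1 -> q >= 3))


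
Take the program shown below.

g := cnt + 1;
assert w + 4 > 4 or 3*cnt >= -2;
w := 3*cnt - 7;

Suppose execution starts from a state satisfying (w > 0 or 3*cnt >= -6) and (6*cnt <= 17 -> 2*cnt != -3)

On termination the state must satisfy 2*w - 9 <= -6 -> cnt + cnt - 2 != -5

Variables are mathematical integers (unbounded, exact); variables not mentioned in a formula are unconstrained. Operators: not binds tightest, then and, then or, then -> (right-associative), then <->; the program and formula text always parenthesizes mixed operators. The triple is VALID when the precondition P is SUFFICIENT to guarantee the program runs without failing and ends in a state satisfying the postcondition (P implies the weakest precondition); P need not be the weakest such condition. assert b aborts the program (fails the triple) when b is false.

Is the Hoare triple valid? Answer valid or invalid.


Working backward. After the program, the postcondition 2*w - 9 <= -6 -> cnt + cnt - 2 != -5 must hold; in canonical form it is 2*w <= 3 -> 2*cnt != -3.
Before w := 3*cnt - 7: 6*cnt <= 17 -> 2*cnt != -3
Before assert w + 4 > 4 or 3*cnt >= -2: (w > 0 or 3*cnt >= -2) and (6*cnt <= 17 -> 2*cnt != -3)
Before g := cnt + 1: (w > 0 or 3*cnt >= -2) and (6*cnt <= 17 -> 2*cnt != -3)
The weakest precondition is (w > 0 or 3*cnt >= -2) and (6*cnt <= 17 -> 2*cnt != -3).
Check whether (w > 0 or 3*cnt >= -6) and (6*cnt <= 17 -> 2*cnt != -3) implies it.
Countermodel: at the initial state cnt = -2, w = 0, the precondition holds but the weakest precondition fails.
Answer: invalid


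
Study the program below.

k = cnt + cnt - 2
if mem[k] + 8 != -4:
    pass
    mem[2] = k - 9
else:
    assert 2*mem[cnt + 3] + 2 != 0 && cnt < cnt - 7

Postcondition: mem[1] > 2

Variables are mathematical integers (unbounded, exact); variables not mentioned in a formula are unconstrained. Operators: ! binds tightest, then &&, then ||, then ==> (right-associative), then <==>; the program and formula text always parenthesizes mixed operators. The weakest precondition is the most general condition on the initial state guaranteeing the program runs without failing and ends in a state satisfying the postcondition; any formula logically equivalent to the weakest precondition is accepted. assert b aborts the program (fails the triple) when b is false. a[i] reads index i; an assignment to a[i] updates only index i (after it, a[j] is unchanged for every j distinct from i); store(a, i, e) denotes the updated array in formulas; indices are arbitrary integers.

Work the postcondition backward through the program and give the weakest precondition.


Working backward. After the program, mem[1] > 2 must hold.
Then branch requires mem[1] > 2; else branch requires false.
Before the if: (mem[k] != -12 ==> mem[1] > 2) && mem[k] != -12
Before k := cnt + cnt - 2: (mem[2*cnt - 2] != -12 ==> mem[1] > 2) && mem[2*cnt - 2] != -12
Answer: WP = (mem[2*cnt - 2] != -12 ==> mem[1] > 2) && mem[2*cnt - 2] != -12


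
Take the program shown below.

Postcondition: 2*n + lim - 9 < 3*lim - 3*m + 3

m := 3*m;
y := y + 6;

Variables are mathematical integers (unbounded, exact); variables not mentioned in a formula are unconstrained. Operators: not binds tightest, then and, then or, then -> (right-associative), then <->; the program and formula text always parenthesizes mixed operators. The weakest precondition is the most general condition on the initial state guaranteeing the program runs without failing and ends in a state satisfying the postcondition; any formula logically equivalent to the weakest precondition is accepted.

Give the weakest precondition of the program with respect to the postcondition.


Working backward. After the program, the postcondition 2*n + lim - 9 < 3*lim - 3*m + 3 must hold; in canonical form it is 3*m + 2*n < 2*lim + 12.
Before y := y + 6: 3*m + 2*n < 2*lim + 12
Before m := 3*m: 9*m + 2*n < 2*lim + 12
Answer: WP = 9*m + 2*n < 2*lim + 12


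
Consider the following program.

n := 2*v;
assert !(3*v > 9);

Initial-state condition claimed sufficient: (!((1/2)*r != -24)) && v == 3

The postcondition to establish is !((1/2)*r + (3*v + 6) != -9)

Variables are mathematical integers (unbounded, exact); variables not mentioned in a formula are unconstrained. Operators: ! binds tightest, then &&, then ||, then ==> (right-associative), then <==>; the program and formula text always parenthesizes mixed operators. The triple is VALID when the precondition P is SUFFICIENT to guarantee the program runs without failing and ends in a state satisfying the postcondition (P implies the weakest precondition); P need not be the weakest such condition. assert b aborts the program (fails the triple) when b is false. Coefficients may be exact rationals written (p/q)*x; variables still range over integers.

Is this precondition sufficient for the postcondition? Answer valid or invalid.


Working backward. After the program, the postcondition !((1/2)*r + (3*v + 6) != -9) must hold; in canonical form it is !((1/2)*r + 3*v != -15).
Before assert !(3*v > 9): (!(3*v > 9)) && (!((1/2)*r + 3*v != -15))
Before n := 2*v: (!(3*v > 9)) && (!((1/2)*r + 3*v != -15))
The weakest precondition is (!(3*v > 9)) && (!((1/2)*r + 3*v != -15)).
Check whether (!((1/2)*r != -24)) && v == 3 implies it.
Every state satisfying the precondition satisfies the weakest precondition: the implication holds.
Answer: valid


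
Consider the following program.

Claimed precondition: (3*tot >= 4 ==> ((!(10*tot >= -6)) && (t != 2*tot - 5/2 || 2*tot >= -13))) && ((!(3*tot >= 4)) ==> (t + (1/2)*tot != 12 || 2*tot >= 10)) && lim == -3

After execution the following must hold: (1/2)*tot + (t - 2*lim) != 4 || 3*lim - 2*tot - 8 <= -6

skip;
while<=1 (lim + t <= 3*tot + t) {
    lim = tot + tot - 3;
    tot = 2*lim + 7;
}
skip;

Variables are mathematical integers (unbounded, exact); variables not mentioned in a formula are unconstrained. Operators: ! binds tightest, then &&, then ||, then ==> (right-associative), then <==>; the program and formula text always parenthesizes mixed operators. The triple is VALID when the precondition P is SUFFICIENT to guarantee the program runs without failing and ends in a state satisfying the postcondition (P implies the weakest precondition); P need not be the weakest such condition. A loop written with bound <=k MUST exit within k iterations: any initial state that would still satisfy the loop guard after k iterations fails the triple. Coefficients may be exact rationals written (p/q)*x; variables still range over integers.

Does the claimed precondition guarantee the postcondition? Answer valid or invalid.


Working backward. After the program, the postcondition (1/2)*tot + (t - 2*lim) != 4 || 3*lim - 2*tot - 8 <= -6 must hold; in canonical form it is t + (1/2)*tot != 2*lim + 4 || 3*lim <= 2*tot + 2.
Before skip: t + (1/2)*tot != 2*lim + 4 || 3*lim <= 2*tot + 2
Before the loop (bound <=1), unroll the exhaustion recursion (WP_0 = exit-now case; WP_j = one more guarded iteration, up to j = 1):
  WP_0: (!(lim <= 3*tot)) && (t + (1/2)*tot != 2*lim + 4 || 3*lim <= 2*tot + 2)
  WP_1: (lim <= 3*tot ==> ((!(10*tot >= -6)) && (t != 2*tot - 5/2 || 2*tot >= -13))) && ((!(lim <= 3*tot)) ==> (t + (1/2)*tot != 2*lim + 4 || 3*lim <= 2*tot + 2))
So before the loop: (lim <= 3*tot ==> ((!(10*tot >= -6)) && (t != 2*tot - 5/2 || 2*tot >= -13))) && ((!(lim <= 3*tot)) ==> (t + (1/2)*tot != 2*lim + 4 || 3*lim <= 2*tot + 2))
Before skip: (lim <= 3*tot ==> ((!(10*tot >= -6)) && (t != 2*tot - 5/2 || 2*tot >= -13))) && ((!(lim <= 3*tot)) ==> (t + (1/2)*tot != 2*lim + 4 || 3*lim <= 2*tot + 2))
The weakest precondition is (lim <= 3*tot ==> ((!(10*tot >= -6)) && (t != 2*tot - 5/2 || 2*tot >= -13))) && ((!(lim <= 3*tot)) ==> (t + (1/2)*tot != 2*lim + 4 || 3*lim <= 2*tot + 2)).
Check whether (3*tot >= 4 ==> ((!(10*tot >= -6)) && (t != 2*tot - 5/2 || 2*tot >= -13))) && ((!(3*tot >= 4)) ==> (t + (1/2)*tot != 12 || 2*tot >= 10)) && lim == -3 implies it.
Countermodel: at the initial state lim = -3, t = 1, tot = -6, the precondition holds but the weakest precondition fails.
Answer: invalid


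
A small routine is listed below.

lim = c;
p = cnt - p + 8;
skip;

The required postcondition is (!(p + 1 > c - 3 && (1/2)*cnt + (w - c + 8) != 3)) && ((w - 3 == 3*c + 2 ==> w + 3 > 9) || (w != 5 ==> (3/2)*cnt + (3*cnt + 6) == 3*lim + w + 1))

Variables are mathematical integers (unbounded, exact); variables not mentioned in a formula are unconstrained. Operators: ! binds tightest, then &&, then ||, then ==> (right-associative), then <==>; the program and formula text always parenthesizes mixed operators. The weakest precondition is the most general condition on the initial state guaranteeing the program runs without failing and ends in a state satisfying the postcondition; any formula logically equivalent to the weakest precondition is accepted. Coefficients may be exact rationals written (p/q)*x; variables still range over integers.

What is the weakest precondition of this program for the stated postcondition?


Working backward. After the program, the postcondition (!(p + 1 > c - 3 && (1/2)*cnt + (w - c + 8) != 3)) && ((w - 3 == 3*c + 2 ==> w + 3 > 9) || (w != 5 ==> (3/2)*cnt + (3*cnt + 6) == 3*lim + w + 1)) must hold; in canonical form it is (!(p > c - 4 && (1/2)*cnt + w != c - 5)) && ((w == 3*c + 5 ==> w > 6) || (w != 5 ==> (9/2)*cnt == 3*lim + w - 5)).
Before skip: (!(p > c - 4 && (1/2)*cnt + w != c - 5)) && ((w == 3*c + 5 ==> w > 6) || (w != 5 ==> (9/2)*cnt == 3*lim + w - 5))
Before p := cnt - p + 8: (!(cnt > c + p - 12 && (1/2)*cnt + w != c - 5)) && ((w == 3*c + 5 ==> w > 6) || (w != 5 ==> (9/2)*cnt == 3*lim + w - 5))
Before lim := c: (!(cnt > c + p - 12 && (1/2)*cnt + w != c - 5)) && ((w == 3*c + 5 ==> w > 6) || (w != 5 ==> (9/2)*cnt == 3*c + w - 5))
Answer: WP = (!(cnt > c + p - 12 && (1/2)*cnt + w != c - 5)) && ((w == 3*c + 5 ==> w > 6) || (w != 5 ==> (9/2)*cnt == 3*c + w - 5))


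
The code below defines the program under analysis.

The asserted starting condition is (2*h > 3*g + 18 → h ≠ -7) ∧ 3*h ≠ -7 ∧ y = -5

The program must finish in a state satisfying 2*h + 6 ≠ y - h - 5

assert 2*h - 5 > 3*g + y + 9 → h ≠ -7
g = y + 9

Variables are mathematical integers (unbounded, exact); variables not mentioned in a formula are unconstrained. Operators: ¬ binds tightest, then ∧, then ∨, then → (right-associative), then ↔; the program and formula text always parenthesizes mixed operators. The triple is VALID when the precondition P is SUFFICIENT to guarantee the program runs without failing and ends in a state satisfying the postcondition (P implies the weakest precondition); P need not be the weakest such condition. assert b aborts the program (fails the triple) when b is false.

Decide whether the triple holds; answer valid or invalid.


Working backward. After the program, the postcondition 2*h + 6 ≠ y - h - 5 must hold; in canonical form it is 3*h ≠ y - 11.
Before g := y + 9: 3*h ≠ y - 11
Before assert 2*h - 5 > 3*g + y + 9 → h ≠ -7: (2*h > 3*g + y + 14 → h ≠ -7) ∧ 3*h ≠ y - 11
The weakest precondition is (2*h > 3*g + y + 14 → h ≠ -7) ∧ 3*h ≠ y - 11.
Check whether (2*h > 3*g + 18 → h ≠ -7) ∧ 3*h ≠ -7 ∧ y = -5 implies it.
Countermodel: at the initial state g = -10, h = -7, y = -5, the precondition holds but the weakest precondition fails.
Answer: invalid


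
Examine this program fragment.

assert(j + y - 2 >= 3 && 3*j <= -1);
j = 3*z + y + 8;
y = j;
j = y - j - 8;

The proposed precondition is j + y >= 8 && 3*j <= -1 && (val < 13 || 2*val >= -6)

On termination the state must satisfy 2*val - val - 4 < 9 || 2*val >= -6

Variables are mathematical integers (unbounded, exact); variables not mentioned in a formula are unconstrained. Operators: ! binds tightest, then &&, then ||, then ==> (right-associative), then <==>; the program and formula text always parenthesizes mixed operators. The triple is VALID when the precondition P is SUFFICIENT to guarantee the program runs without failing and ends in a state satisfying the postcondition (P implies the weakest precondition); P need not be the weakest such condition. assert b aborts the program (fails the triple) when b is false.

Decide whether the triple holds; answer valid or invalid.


Working backward. After the program, the postcondition 2*val - val - 4 < 9 || 2*val >= -6 must hold; in canonical form it is val < 13 || 2*val >= -6.
Before j := y - j - 8: val < 13 || 2*val >= -6
Before y := j: val < 13 || 2*val >= -6
Before j := 3*z + y + 8: val < 13 || 2*val >= -6
Before assert j + y - 2 >= 3 && 3*j <= -1: j + y >= 5 && 3*j <= -1 && (val < 13 || 2*val >= -6)
The weakest precondition is j + y >= 5 && 3*j <= -1 && (val < 13 || 2*val >= -6).
Check whether j + y >= 8 && 3*j <= -1 && (val < 13 || 2*val >= -6) implies it.
Every state satisfying the precondition satisfies the weakest precondition: the implication holds.
Answer: valid


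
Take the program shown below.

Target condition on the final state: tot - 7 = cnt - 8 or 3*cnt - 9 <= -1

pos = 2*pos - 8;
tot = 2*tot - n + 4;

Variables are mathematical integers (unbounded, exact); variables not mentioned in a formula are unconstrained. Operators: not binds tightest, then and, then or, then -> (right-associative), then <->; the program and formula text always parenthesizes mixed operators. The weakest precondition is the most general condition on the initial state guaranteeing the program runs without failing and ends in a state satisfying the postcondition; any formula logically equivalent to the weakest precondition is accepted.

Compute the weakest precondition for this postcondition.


Working backward. After the program, the postcondition tot - 7 = cnt - 8 or 3*cnt - 9 <= -1 must hold; in canonical form it is tot = cnt - 1 or 3*cnt <= 8.
Before tot := 2*tot - n + 4: 2*tot = cnt + n - 5 or 3*cnt <= 8
Before pos := 2*pos - 8: 2*tot = cnt + n - 5 or 3*cnt <= 8
Answer: WP = 2*tot = cnt + n - 5 or 3*cnt <= 8


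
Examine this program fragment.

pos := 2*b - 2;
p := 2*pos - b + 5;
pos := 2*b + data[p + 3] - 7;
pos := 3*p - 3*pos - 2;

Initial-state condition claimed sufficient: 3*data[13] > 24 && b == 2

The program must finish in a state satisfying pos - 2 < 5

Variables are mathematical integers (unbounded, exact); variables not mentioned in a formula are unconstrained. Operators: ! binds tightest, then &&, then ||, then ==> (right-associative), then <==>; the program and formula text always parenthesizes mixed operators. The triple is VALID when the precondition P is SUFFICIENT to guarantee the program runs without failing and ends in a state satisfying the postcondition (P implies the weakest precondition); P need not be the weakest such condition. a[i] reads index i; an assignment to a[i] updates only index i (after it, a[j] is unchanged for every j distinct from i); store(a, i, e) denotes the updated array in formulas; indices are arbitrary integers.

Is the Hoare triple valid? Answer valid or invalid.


Working backward. After the program, the postcondition pos - 2 < 5 must hold; in canonical form it is pos < 7.
Before pos := 3*p - 3*pos - 2: 3*p < 3*pos + 9
Before pos := 2*b + data[p + 3] - 7: 3*p < 3*data[p + 3] + 6*b - 12
Before p := 2*pos - b + 5: 6*pos < 3*data[-b + 2*pos + 8] + 9*b - 27
Before pos := 2*b - 2: 3*b < 3*data[3*b + 4] - 15
The weakest precondition is 3*b < 3*data[3*b + 4] - 15.
Check whether 3*data[13] > 24 && b == 2 implies it.
Countermodel: at the initial state b = 2, data = {[10] = 0, [13] = 9, elsewhere 9}, the precondition holds but the weakest precondition fails.
Answer: invalid


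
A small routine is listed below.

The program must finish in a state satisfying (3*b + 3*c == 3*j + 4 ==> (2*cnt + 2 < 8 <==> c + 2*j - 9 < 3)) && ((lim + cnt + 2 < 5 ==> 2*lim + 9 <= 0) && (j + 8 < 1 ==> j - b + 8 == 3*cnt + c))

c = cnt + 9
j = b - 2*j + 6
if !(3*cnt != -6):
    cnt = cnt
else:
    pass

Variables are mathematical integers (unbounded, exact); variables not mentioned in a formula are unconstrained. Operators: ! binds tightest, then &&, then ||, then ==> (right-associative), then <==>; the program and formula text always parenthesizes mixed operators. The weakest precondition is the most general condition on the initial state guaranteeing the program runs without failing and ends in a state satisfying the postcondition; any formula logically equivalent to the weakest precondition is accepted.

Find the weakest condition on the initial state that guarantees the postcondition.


Working backward. After the program, the postcondition (3*b + 3*c == 3*j + 4 ==> (2*cnt + 2 < 8 <==> c + 2*j - 9 < 3)) && ((lim + cnt + 2 < 5 ==> 2*lim + 9 <= 0) && (j + 8 < 1 ==> j - b + 8 == 3*cnt + c)) must hold; in canonical form it is (3*b + 3*c == 3*j + 4 ==> (2*cnt < 6 <==> c + 2*j < 12)) && (cnt + lim < 3 ==> 2*lim <= -9) && (j < -7 ==> j == b + c + 3*cnt - 8).
Then branch requires (3*b + 3*c == 3*j + 4 ==> (2*cnt < 6 <==> c + 2*j < 12)) && (cnt + lim < 3 ==> 2*lim <= -9) && (j < -7 ==> j == b + c + 3*cnt - 8); else branch requires (3*b + 3*c == 3*j + 4 ==> (2*cnt < 6 <==> c + 2*j < 12)) && (cnt + lim < 3 ==> 2*lim <= -9) && (j < -7 ==> j == b + c + 3*cnt - 8).
Before the if: ((!(3*cnt != -6)) ==> ((3*b + 3*c == 3*j + 4 ==> (2*cnt < 6 <==> c + 2*j < 12)) && (cnt + lim < 3 ==> 2*lim <= -9) && (j < -7 ==> j == b + c + 3*cnt - 8))) && (3*cnt != -6 ==> ((3*b + 3*c == 3*j + 4 ==> (2*cnt < 6 <==> c + 2*j < 12)) && (cnt + lim < 3 ==> 2*lim <= -9) && (j < -7 ==> j == b + c + 3*cnt - 8)))
Before j := b - 2*j + 6: ((!(3*cnt != -6)) ==> ((3*c + 6*j == 22 ==> (2*cnt < 6 <==> 2*b + c < 4*j)) && (cnt + lim < 3 ==> 2*lim <= -9) && (b < 2*j - 13 ==> c + 3*cnt + 2*j == 14))) && (3*cnt != -6 ==> ((3*c + 6*j == 22 ==> (2*cnt < 6 <==> 2*b + c < 4*j)) && (cnt + lim < 3 ==> 2*lim <= -9) && (b < 2*j - 13 ==> c + 3*cnt + 2*j == 14)))
Before c := cnt + 9: ((!(3*cnt != -6)) ==> ((3*cnt + 6*j == -5 ==> (2*cnt < 6 <==> 2*b + cnt < 4*j - 9)) && (cnt + lim < 3 ==> 2*lim <= -9) && (b < 2*j - 13 ==> 4*cnt + 2*j == 5))) && (3*cnt != -6 ==> ((3*cnt + 6*j == -5 ==> (2*cnt < 6 <==> 2*b + cnt < 4*j - 9)) && (cnt + lim < 3 ==> 2*lim <= -9) && (b < 2*j - 13 ==> 4*cnt + 2*j == 5)))
Answer: WP = ((!(3*cnt != -6)) ==> ((3*cnt + 6*j == -5 ==> (2*cnt < 6 <==> 2*b + cnt < 4*j - 9)) && (cnt + lim < 3 ==> 2*lim <= -9) && (b < 2*j - 13 ==> 4*cnt + 2*j == 5))) && (3*cnt != -6 ==> ((3*cnt + 6*j == -5 ==> (2*cnt < 6 <==> 2*b + cnt < 4*j - 9)) && (cnt + lim < 3 ==> 2*lim <= -9) && (b < 2*j - 13 ==> 4*cnt + 2*j == 5)))
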